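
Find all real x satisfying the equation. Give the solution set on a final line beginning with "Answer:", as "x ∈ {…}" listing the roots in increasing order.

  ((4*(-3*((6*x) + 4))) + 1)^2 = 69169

Step 1. [((4*(-3*((6*x) + 4))) + 1)^2 = 69169] LHS squared, RHS 69169 ≥ 0: apply √ (±) ⇒ sqrt: (4*(-3*((6*x) + 4))) + 1 = 263 or -263.
Step 2. [(4*(-3*((6*x) + 4))) + 1 = 263 or -263] +1 is outermost — subtract 1 both sides. So sub: 4*(-3*((6*x) + 4)) = 262 or -264.
Step 3. [4*(-3*((6*x) + 4)) = 262 or -264] divide by the outer 4. So div: -3*((6*x) + 4) = 131/2 or -66.
Step 4. [-3*((6*x) + 4) = 131/2 or -66] -3·(inner) — divide through by -3 ⇒ div: (6*x) + 4 = -131/6 or 22.
Step 5. [(6*x) + 4 = -131/6 or 22] subtract 4: x sits inside (… + 4), so sub: 6*x = -155/6 or 18.
Step 6. [6*x = -155/6 or 18] 6 out front; divide by 6 ⇒ div: x = -155/36 or 3.

Answer: x ∈ {-155/36, 3}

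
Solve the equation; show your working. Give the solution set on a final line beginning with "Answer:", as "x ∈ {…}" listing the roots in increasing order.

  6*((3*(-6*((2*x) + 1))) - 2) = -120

Step 1. [6*((3*(-6*((2*x) + 1))) - 2) = -120] divide by the outer 6. So div: (3*(-6*((2*x) + 1))) - 2 = -20.
Step 2. [(3*(-6*((2*x) + 1))) - 2 = -20] the outer -2 inverts by adding 2. So sub: 3*(-6*((2*x) + 1)) = -18.
Step 3. [3*(-6*((2*x) + 1)) = -18] 3 out front; divide by 3. So div: -6*((2*x) + 1) = -6.
Step 4. [-6*((2*x) + 1) = -6] -6 out front; divide by -6 ⇒ div: (2*x) + 1 = 1.
Step 5. [(2*x) + 1 = 1] the outer +1 inverts by subtracting 1, so sub: 2*x = 0.
Step 6. [2*x = 0] LHS = 2·(…); ÷2 both sides ⇒ div: x = 0.

Answer: x ∈ {0}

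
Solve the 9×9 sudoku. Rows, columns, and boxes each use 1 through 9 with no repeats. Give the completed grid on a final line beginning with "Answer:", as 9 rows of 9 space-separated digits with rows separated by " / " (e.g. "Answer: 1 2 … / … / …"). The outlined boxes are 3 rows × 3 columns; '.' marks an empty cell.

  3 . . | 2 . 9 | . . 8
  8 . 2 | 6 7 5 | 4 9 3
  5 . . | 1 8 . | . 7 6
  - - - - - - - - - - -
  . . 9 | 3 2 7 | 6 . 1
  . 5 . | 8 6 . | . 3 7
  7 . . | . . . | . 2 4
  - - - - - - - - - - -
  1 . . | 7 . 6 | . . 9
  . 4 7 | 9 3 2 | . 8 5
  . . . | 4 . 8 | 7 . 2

Step 1. [r5c6∈{1,4}] r5c6 is the only open cell in box 5 admitting 4, so r5c6=4.
Step 2. [r9c8∈{1,6}] col 8 places 6 nowhere but r9c8 ⇒ r9c8=6.
Step 3. [r1c8∈{1,5}] across col 8, 1 lands solely at r1c8. So r1c8=1.
Step 4. [r6c7∈{5,8,9}] in col 7, 8 fits only at r6c7, so r6c7=8.
Step 5. [r7c5∈{5}] only 5 remains possible at r7c5, so r7c5=5.
Step 6. [r6c6∈{1}] nothing but 1 survives at r6c6, so r6c6=1.
Step 7. [r7c7∈{3}] only 3 remains possible at r7c7, so r7c7=3.
Step 8. [r4c2∈{8}] r4c2 is down to just 8 ⇒ r4c2=8.
Step 9. [r9c3∈{3,5}] in row 9, 5 fits only at r9c3, so r9c3=5.
Step 10. [r6c3∈{3,6}] in col 3, 3 fits only at r6c3 ⇒ r6c3=3.
Step 11. [r1c3∈{4,6}] r1c3 is the only open cell in col 3 admitting 6. So r1c3=6.
Step 12. [r9c1∈{9}] r9c1's peers cover all but 9 ⇒ r9c1=9.
Step 13. [r1c7∈{5}] r1c7's peers cover all but 5, so r1c7=5.
Step 14. [r7c2∈{2}] r7c2 has the single candidate 2. So r7c2=2.
Step 15. [r5c7∈{9}] r5c7 has the single candidate 9, so r5c7=9.
Step 16. [r3c3∈{4}] nothing but 4 survives at r3c3 ⇒ r3c3=4.
Step 17. [r3c6∈{3}] nothing but 3 survives at r3c6. So r3c6=3.
Step 18. [r8c1∈{6}] r8c1 is down to just 6. So r8c1=6.
Step 19. [r5c3∈{1}] r5c3 has the single candidate 1, so r5c3=1.
Step 20. [r9c5∈{1}] r9c5 has the single candidate 1, so r9c5=1.
Step 21. [r1c5∈{4}] r1c5's peers cover all but 4 ⇒ r1c5=4.
Step 22. [r6c5∈{9}] only 9 remains possible at r6c5, so r6c5=9.
Step 23. [r2c2∈{1}] r2c2 is down to just 1. So r2c2=1.
Step 24. [r5c1∈{2}] r5c1 is down to just 2. So r5c1=2.
Step 25. [r4c8∈{5}] r4c8 is down to just 5 ⇒ r4c8=5.
Step 26. [r3c2∈{9}] r3c2 is down to just 9. So r3c2=9.
Step 27. [r6c2∈{6}] r6c2's peers cover all but 6 ⇒ r6c2=6.
Step 28. [r3c7∈{2}] r3c7 has the single candidate 2. So r3c7=2.
Step 29. [r7c8∈{4}] nothing but 4 survives at r7c8. So r7c8=4.
Step 30. [r7c3∈{8}] r7c3 has the single candidate 8 ⇒ r7c3=8.
Step 31. [r9c2∈{3}] only 3 remains possible at r9c2. So r9c2=3.
Step 32. [r8c7∈{1}] nothing but 1 survives at r8c7, so r8c7=1.
Step 33. [r4c1∈{4}] r4c1 is down to just 4, so r4c1=4.
Step 34. [r1c2∈{7}] only 7 remains possible at r1c2, so r1c2=7.
Step 35. [r6c4∈{5}] nothing but 5 survives at r6c4 ⇒ r6c4=5.

Answer: 3 7 6 2 4 9 5 1 8 / 8 1 2 6 7 5 4 9 3 / 5 9 4 1 8 3 2 7 6 / 4 8 9 3 2 7 6 5 1 / 2 5 1 8 6 4 9 3 7 / 7 6 3 5 9 1 8 2 4 / 1 2 8 7 5 6 3 4 9 / 6 4 7 9 3 2 1 8 5 / 9 3 5 4 1 8 7 6 2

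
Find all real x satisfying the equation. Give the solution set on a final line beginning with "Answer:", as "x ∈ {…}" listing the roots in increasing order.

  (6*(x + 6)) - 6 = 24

Step 1. [(6*(x + 6)) - 6 = 24] 6 | LHS and 6 | 24: pull 6 out. So factor: (x + 6) - 1 = 4.
Step 2. [(x + 6) - 1 = 4] add 1: x sits inside (… - 1), so sub: x + 6 = 5.
Step 3. [x + 6 = 5] the outer +6 inverts by subtracting 6 ⇒ sub: x = -1.

Answer: x ∈ {-1}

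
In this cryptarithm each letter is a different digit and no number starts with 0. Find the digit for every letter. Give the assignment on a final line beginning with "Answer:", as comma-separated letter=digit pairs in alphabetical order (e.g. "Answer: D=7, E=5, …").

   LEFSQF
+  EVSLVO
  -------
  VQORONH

Step 1. [col 1: F + O ≡ H (mod 10)] no forcing yet in column 1 (carry-in 0); O=7 is free and consistent — try it. So O=7.
Step 2. [V] V is the leading digit of a 7-digit sum of two 6-digit numbers; the final carry is exactly 1 ⇒ V=1.
Step 3. [col 1: F + O ≡ H (mod 10)] no forcing yet in column 1 (carry-in 0); H=0 is free and consistent — try it, so H=0.
Step 4. [col 1: F + O ≡ H (mod 10)] column 1 reads F+O+carry(0)=H with O=7, H=0; with digits 0,1,7 already taken and all letters distinct, the only value for F is 3. So F=3.
Step 5. [col 2: Q + V ≡ N (mod 10)] column 2 (Q + V ≡ N (mod 10), carry-in 1) doesn't pin Q yet; pick Q=4 and continue. So Q=4.
Step 6. [col 2: Q + V ≡ N (mod 10)] in column 2 we have Q+V≡N with carry-in 1; given Q=4, V=1 and digits 0,1,3,4,7 already taken and all letters distinct, that pins N to 6, so N=6.
Step 7. [col 3: S + L ≡ O (mod 10)] no forcing yet in column 3 (carry-in 0); S=8 is free and consistent — try it, so S=8.
Step 8. [col 3: S + L ≡ O (mod 10)] in column 3 we have S+L≡O with carry-in 0; given S=8, O=7 and digits 0,1,3,4,6,7,8 already taken and all letters distinct, that pins L to 9, so L=9.
Step 9. [col 4: F + S ≡ R (mod 10)] from column 4 (F=3, S=8, carry-in 1, digits 0,1,3,4,6,7,8,9 already taken and all letters distinct): R must equal 2. So R=2.
Step 10. [col 5: E + V ≡ O (mod 10)] column 5: given V=1, O=7, carry-in 1, and digits 0,1,2,3,4,6,7,8,9 already taken and all letters distinct, E+V≡O (mod 10) forces E=5, so E=5.

Answer: E=5, F=3, H=0, L=9, N=6, O=7, Q=4, R=2, S=8, V=1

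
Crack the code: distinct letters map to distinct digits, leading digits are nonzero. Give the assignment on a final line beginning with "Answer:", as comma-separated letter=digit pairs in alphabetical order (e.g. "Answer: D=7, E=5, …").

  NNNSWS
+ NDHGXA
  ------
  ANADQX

Step 1. [col 1: S + A ≡ X (mod 10)] no forcing yet in column 1 (carry-in 0); X=7 is free and consistent — try it. So X=7.
Step 2. [col 1: S + A ≡ X (mod 10)] A=4 is one option consistent with column 1 (S + A ≡ X (mod 10), carry-in 0) — take it. So A=4.
Step 3. [col 1: S + A ≡ X (mod 10)] from column 1 (A=4, X=7, carry-in 0, digits 4,7 already taken and all letters distinct): S must equal 3, so S=3.
Step 4. [col 2: W + X ≡ Q (mod 10)] column 2 (W + X ≡ Q (mod 10), carry-in 0) doesn't pin Q yet; pick Q=5 and continue. So Q=5.
Step 5. [col 2: W + X ≡ Q (mod 10)] in column 2 we have W+X≡Q with carry-in 0; given X=7, Q=5 and digits 3,4,5,7 already taken and all letters distinct, that pins W to 8. So W=8.
Step 6. [col 3: S + G ≡ D (mod 10)] column 3 (S + G ≡ D (mod 10), carry-in 1) doesn't pin D yet; pick D=0 and continue. So D=0.
Step 7. [col 3: S + G ≡ D (mod 10)] in column 3 we have S+G≡D with carry-in 1; given S=3, D=0 and digits 0,3,4,5,7,8 already taken and all letters distinct, that pins G to 6, so G=6.
Step 8. [col 4: N + H ≡ A (mod 10)] no forcing yet in column 4 (carry-in 1); N=2 is free and consistent — try it. So N=2.
Step 9. [col 4: N + H ≡ A (mod 10)] column 4: given N=2, A=4, carry-in 1, and digits 0,2,3,4,5,6,7,8 already taken and all letters distinct, N+H≡A (mod 10) forces H=1 ⇒ H=1.

Answer: A=4, D=0, G=6, H=1, N=2, Q=5, S=3, W=8, X=7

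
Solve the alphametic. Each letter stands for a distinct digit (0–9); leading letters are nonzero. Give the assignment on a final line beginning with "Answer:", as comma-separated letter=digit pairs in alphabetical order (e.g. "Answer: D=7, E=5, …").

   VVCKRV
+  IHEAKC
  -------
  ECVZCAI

Step 1. [col 1: V + C ≡ I (mod 10)] several values work for C in column 1 (V + C ≡ I (mod 10), carry-in 0); try C=2. So C=2.
Step 2. [col 1: V + C ≡ I (mod 10)] column 1 (V + C ≡ I (mod 10), carry-in 0) doesn't pin I yet; pick I=7 and continue, so I=7.
Step 3. [E] E is the leading digit of a 7-digit sum of two 6-digit numbers; the final carry is exactly 1. So E=1.
Step 4. [col 1: V + C ≡ I (mod 10)] in column 1 we have V+C≡I with carry-in 0; given C=2, I=7 and digits 1,2,7 already taken and all letters distinct, that pins V to 5 ⇒ V=5.
Step 5. [col 2: R + K ≡ A (mod 10)] K=3 is one option consistent with column 2 (R + K ≡ A (mod 10), carry-in 0) — take it. So K=3.
Step 6. [col 2: R + K ≡ A (mod 10)] column 2 reads R+K+carry(0)=A with K=3; with digits 1,2,3,5,7 already taken and all letters distinct, the only value for R is 6 ⇒ R=6.
Step 7. [col 2: R + K ≡ A (mod 10)] column 2 reads R+K+carry(0)=A with R=6, K=3; with digits 1,2,3,5,6,7 already taken and all letters distinct, the only value for A is 9. So A=9.
Step 8. [col 4: C + E ≡ Z (mod 10)] column 4: given C=2, E=1, carry-in 1, and digits 1,2,3,5,6,7,9 already taken and all letters distinct, C+E≡Z (mod 10) forces Z=4 ⇒ Z=4.
Step 9. [col 5: V + H ≡ V (mod 10)] column 5 reads V+H+carry(0)=V with V=5; with digits 1,2,3,4,5,6,7,9 already taken and all letters distinct, the only value for H is 0. So H=0.

Answer: A=9, C=2, E=1, H=0, I=7, K=3, R=6, V=5, Z=4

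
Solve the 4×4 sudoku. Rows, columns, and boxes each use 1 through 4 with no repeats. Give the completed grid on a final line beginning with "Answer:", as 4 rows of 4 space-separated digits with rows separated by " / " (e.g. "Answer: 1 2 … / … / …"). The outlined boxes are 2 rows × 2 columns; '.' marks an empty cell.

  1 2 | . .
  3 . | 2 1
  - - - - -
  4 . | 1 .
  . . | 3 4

Step 1. [r3c4∈{2}] r3c4 has the single candidate 2, so r3c4=2.
Step 2. [r1c3∈{4}] r1c3's peers cover all but 4. So r1c3=4.
Step 3. [r4c1∈{2}] r4c1 has the single candidate 2 ⇒ r4c1=2.
Step 4. [r1c4∈{3}] nothing but 3 survives at r1c4 ⇒ r1c4=3.
Step 5. [r4c2∈{1}] r4c2 is down to just 1 ⇒ r4c2=1.
Step 6. [r3c2∈{3}] nothing but 3 survives at r3c2. So r3c2=3.
Step 7. [r2c2∈{4}] r2c2 has the single candidate 4. So r2c2=4.

Answer: 1 2 4 3 / 3 4 2 1 / 4 3 1 2 / 2 1 3 4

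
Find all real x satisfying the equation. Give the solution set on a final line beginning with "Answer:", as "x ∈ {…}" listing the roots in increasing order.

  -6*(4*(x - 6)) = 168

Step 1. [-6*(4*(x - 6)) = 168] -6·(inner) — divide through by -6, so div: 4*(x - 6) = -28.
Step 2. [4*(x - 6) = -28] 4 out front; divide by 4 ⇒ div: x - 6 = -7.
Step 3. [x - 6 = -7] peel the -6: add 6 from each side. So sub: x = -1.

Answer: x ∈ {-1}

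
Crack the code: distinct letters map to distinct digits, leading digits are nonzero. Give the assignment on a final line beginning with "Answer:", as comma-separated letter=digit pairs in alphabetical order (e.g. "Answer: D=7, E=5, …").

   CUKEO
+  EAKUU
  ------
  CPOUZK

Step 1. [col 1: O + U ≡ K (mod 10)] U=5 is one option consistent with column 1 (O + U ≡ K (mod 10), carry-in 0) — take it. So U=5.
Step 2. [C] the sum has 6 digits but both addends have 5; that extra leading digit C is the final carry, namely 1, so C=1.
Step 3. [col 1: O + U ≡ K (mod 10)] column 1 (O + U ≡ K (mod 10), carry-in 0) doesn't pin O yet; pick O=2 and continue ⇒ O=2.
Step 4. [col 1: O + U ≡ K (mod 10)] column 1: given O=2, U=5, carry-in 0, and digits 1,2,5 already taken and all letters distinct, O+U≡K (mod 10) forces K=7 ⇒ K=7.
Step 5. [col 2: E + U ≡ Z (mod 10)] no forcing yet in column 2 (carry-in 0); E=8 is free and consistent — try it ⇒ E=8.
Step 6. [col 2: E + U ≡ Z (mod 10)] in column 2 we have E+U≡Z with carry-in 0; given E=8, U=5 and digits 1,2,5,7,8 already taken and all letters distinct, that pins Z to 3, so Z=3.
Step 7. [col 4: U + A ≡ O (mod 10)] from column 4 (U=5, O=2, carry-in 1, digits 1,2,3,5,7,8 already taken and all letters distinct): A must equal 6. So A=6.
Step 8. [col 5: C + E ≡ P (mod 10)] column 5 reads C+E+carry(1)=P with C=1, E=8; with digits 1,2,3,5,6,7,8 already taken and all letters distinct, the only value for P is 0. So P=0.

Answer: A=6, C=1, E=8, K=7, O=2, P=0, U=5, Z=3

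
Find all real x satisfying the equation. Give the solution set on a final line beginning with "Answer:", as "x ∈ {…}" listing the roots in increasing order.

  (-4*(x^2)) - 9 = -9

Step 1. [(-4*(x^2)) - 9 = -9] peel the -9: add 9 from each side. So sub: -4*(x^2) = 0.
Step 2. [-4*(x^2) = 0] divide by the outer -4 ⇒ div: x^2 = 0.
Step 3. [x^2 = 0] LHS squared, RHS 0 ≥ 0: apply √ (±) ⇒ sqrt: x = 0.

Answer: x ∈ {0}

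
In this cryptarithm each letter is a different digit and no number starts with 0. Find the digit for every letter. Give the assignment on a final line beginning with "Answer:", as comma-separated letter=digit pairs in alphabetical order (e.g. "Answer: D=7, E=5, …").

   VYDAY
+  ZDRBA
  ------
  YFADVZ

Step 1. [col 1: Y + A ≡ Z (mod 10)] Y=1 is one option consistent with column 1 (Y + A ≡ Z (mod 10), carry-in 0) — take it ⇒ Y=1.
Step 2. [col 1: Y + A ≡ Z (mod 10)] Z=6 is one option consistent with column 1 (Y + A ≡ Z (mod 10), carry-in 0) — take it ⇒ Z=6.
Step 3. [col 1: Y + A ≡ Z (mod 10)] from column 1 (Y=1, Z=6, carry-in 0, digits 1,6 already taken and all letters distinct): A must equal 5 ⇒ A=5.
Step 4. [col 2: A + B ≡ V (mod 10)] column 2 (A + B ≡ V (mod 10), carry-in 0) doesn't pin B yet; pick B=2 and continue. So B=2.
Step 5. [col 2: A + B ≡ V (mod 10)] column 2: given A=5, B=2, carry-in 0, and digits 1,2,5,6 already taken and all letters distinct, A+B≡V (mod 10) forces V=7, so V=7.
Step 6. [col 3: D + R ≡ D (mod 10)] from column 3 (nothing yet, carry-in 0, digits 1,2,5,6,7 already taken and all letters distinct): R must equal 0. So R=0.
Step 7. [col 3: D + R ≡ D (mod 10)] D=4 is one option consistent with column 3 (D + R ≡ D (mod 10), carry-in 0) — take it. So D=4.
Step 8. [col 5: V + Z ≡ F (mod 10)] column 5: given V=7, Z=6, carry-in 0, and digits 0,1,2,4,5,6,7 already taken and all letters distinct, V+Z≡F (mod 10) forces F=3. So F=3.

Answer: A=5, B=2, D=4, F=3, R=0, V=7, Y=1, Z=6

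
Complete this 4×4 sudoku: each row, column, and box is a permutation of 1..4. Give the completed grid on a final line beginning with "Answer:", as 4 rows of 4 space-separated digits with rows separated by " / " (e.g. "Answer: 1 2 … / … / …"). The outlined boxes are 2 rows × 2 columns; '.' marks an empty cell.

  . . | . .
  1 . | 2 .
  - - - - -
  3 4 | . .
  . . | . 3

Step 1. [r1c1∈{2,4}] 4 has one home in col 1: r1c1, so r1c1=4.
Step 2. [r3c3∈{1}] only 1 remains possible at r3c3, so r3c3=1.
Step 3. [r1c2∈{2,3}] row 1 places 2 nowhere but r1c2. So r1c2=2.
Step 4. [r1c4∈{1}] r1c4's peers cover all but 1, so r1c4=1.
Step 5. [r1c3∈{3}] r1c3 is down to just 3, so r1c3=3.
Step 6. [r2c2∈{3}] nothing but 3 survives at r2c2, so r2c2=3.
Step 7. [r4c3∈{4}] r4c3's peers cover all but 4. So r4c3=4.
Step 8. [r4c2∈{1}] only 1 remains possible at r4c2, so r4c2=1.
Step 9. [r4c1∈{2}] nothing but 2 survives at r4c1 ⇒ r4c1=2.
Step 10. [r2c4∈{4}] only 4 remains possible at r2c4 ⇒ r2c4=4.
Step 11. [r3c4∈{2}] r3c4's peers cover all but 2. So r3c4=2.

Answer: 4 2 3 1 / 1 3 2 4 / 3 4 1 2 / 2 1 4 3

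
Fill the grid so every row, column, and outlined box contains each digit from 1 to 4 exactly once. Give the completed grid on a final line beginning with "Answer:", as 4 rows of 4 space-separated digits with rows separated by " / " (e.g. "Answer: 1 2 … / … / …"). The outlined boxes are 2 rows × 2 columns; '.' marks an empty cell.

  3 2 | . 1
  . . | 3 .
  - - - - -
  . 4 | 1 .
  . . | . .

Step 1. [r4c3∈{2,4}] in col 3, 2 fits only at r4c3. So r4c3=2.
Step 2. [r4c1∈{1}] only 1 remains possible at r4c1 ⇒ r4c1=1.
Step 3. [r4c4∈{3,4}] in row 4, 4 fits only at r4c4 ⇒ r4c4=4.
Step 4. [r3c1∈{2}] nothing but 2 survives at r3c1 ⇒ r3c1=2.
Step 5. [r3c4∈{3}] r3c4 has the single candidate 3, so r3c4=3.
Step 6. [r2c2∈{1}] r2c2 is down to just 1. So r2c2=1.
Step 7. [r2c4∈{2}] r2c4 has the single candidate 2. So r2c4=2.
Step 8. [r4c2∈{3}] only 3 remains possible at r4c2 ⇒ r4c2=3.
Step 9. [r2c1∈{4}] nothing but 4 survives at r2c1, so r2c1=4.
Step 10. [r1c3∈{4}] r1c3 is down to just 4, so r1c3=4.

Answer: 3 2 4 1 / 4 1 3 2 / 2 4 1 3 / 1 3 2 4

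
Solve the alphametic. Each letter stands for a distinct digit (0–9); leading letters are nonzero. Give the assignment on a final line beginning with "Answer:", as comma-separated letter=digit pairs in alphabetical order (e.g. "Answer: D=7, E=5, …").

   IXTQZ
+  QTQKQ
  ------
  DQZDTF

Step 1. [col 1: Z + Q ≡ F (mod 10)] Q=4 is one option consistent with column 1 (Z + Q ≡ F (mod 10), carry-in 0) — take it, so Q=4.
Step 2. [col 1: Z + Q ≡ F (mod 10)] no forcing yet in column 1 (carry-in 0); Z=6 is free and consistent — try it ⇒ Z=6.
Step 3. [D] adding two 5-digit numbers gives at most 5+1 digits, and here it does — D is that final carry and must be 1 ⇒ D=1.
Step 4. [col 1: Z + Q ≡ F (mod 10)] column 1: given Z=6, Q=4, carry-in 0, and digits 1,4,6 already taken and all letters distinct, Z+Q≡F (mod 10) forces F=0, so F=0.
Step 5. [col 2: Q + K ≡ T (mod 10)] several values work for K in column 2 (Q + K ≡ T (mod 10), carry-in 1); try K=2 ⇒ K=2.
Step 6. [col 2: Q + K ≡ T (mod 10)] column 2: given Q=4, K=2, carry-in 1, and digits 0,1,2,4,6 already taken and all letters distinct, Q+K≡T (mod 10) forces T=7 ⇒ T=7.
Step 7. [col 4: X + T ≡ Z (mod 10)] column 4: given T=7, Z=6, carry-in 1, and digits 0,1,2,4,6,7 already taken and all letters distinct, X+T≡Z (mod 10) forces X=8 ⇒ X=8.
Step 8. [col 5: I + Q ≡ Q (mod 10)] column 5 reads I+Q+carry(1)=Q with Q=4; with digits 0,1,2,4,6,7,8 already taken and all letters distinct, the only value for I is 9 ⇒ I=9.

Answer: D=1, F=0, I=9, K=2, Q=4, T=7, X=8, Z=6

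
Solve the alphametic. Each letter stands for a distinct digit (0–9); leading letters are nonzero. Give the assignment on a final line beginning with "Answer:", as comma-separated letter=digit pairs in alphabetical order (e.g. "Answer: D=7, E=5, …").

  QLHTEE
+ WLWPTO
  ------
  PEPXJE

Step 1. [col 1: E + O ≡ E (mod 10)] column 1: given nothing yet, carry-in 0, and all letters distinct, none taken yet, E+O≡E (mod 10) forces O=0, so O=0.
Step 2. [col 1: E + O ≡ E (mod 10)] E=4 is one option consistent with column 1 (E + O ≡ E (mod 10), carry-in 0) — take it ⇒ E=4.
Step 3. [col 2: E + T ≡ J (mod 10)] several values work for J in column 2 (E + T ≡ J (mod 10), carry-in 0); try J=9 ⇒ J=9.
Step 4. [col 2: E + T ≡ J (mod 10)] column 2: given E=4, J=9, carry-in 0, and digits 0,4,9 already taken and all letters distinct, E+T≡J (mod 10) forces T=5. So T=5.
Step 5. [col 3: T + P ≡ X (mod 10)] P=8 is one option consistent with column 3 (T + P ≡ X (mod 10), carry-in 0) — take it ⇒ P=8.
Step 6. [col 3: T + P ≡ X (mod 10)] column 3 reads T+P+carry(0)=X with T=5, P=8; with digits 0,4,5,8,9 already taken and all letters distinct, the only value for X is 3. So X=3.
Step 7. [col 4: H + W ≡ P (mod 10)] column 4 (H + W ≡ P (mod 10), carry-in 1) doesn't pin W yet; pick W=1 and continue ⇒ W=1.
Step 8. [col 4: H + W ≡ P (mod 10)] in column 4 we have H+W≡P with carry-in 1; given W=1, P=8 and digits 0,1,3,4,5,8,9 already taken and all letters distinct, that pins H to 6, so H=6.
Step 9. [col 5: L + L ≡ E (mod 10)] column 5 (L + L ≡ E (mod 10), carry-in 0) doesn't pin L yet; pick L=2 and continue ⇒ L=2.
Step 10. [col 6: Q + W ≡ P (mod 10)] column 6 reads Q+W+carry(0)=P with W=1, P=8; with digits 0,1,2,3,4,5,6,8,9 already taken and all letters distinct, the only value for Q is 7 ⇒ Q=7.

Answer: E=4, H=6, J=9, L=2, O=0, P=8, Q=7, T=5, W=1, X=3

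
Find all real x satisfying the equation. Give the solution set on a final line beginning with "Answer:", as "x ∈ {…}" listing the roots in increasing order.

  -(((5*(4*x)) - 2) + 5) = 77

Step 1. [-(((5*(4*x)) - 2) + 5) = 77] LHS negated; negate both sides ⇒ neg: ((5*(4*x)) - 2) + 5 = -77.
Step 2. [((5*(4*x)) - 2) + 5 = -77] 5 comes off first (subtract 5) ⇒ sub: (5*(4*x)) - 2 = -82.
Step 3. [(5*(4*x)) - 2 = -82] add 2: x sits inside (… - 2). So sub: 5*(4*x) = -80.
Step 4. [5*(4*x) = -80] LHS = 5·(…); ÷5 both sides ⇒ div: 4*x = -16.
Step 5. [4*x = -16] divide by the outer 4 ⇒ div: x = -4.

Answer: x ∈ {-4}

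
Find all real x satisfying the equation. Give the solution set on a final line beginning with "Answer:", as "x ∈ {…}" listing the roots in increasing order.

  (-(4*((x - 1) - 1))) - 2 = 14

Step 1. [(-(4*((x - 1) - 1))) - 2 = 14] 2 comes off first (add 2) ⇒ sub: -(4*((x - 1) - 1)) = 16.
Step 2. [-(4*((x - 1) - 1)) = 16] leading − — multiply by −1, so neg: 4*((x - 1) - 1) = -16.
Step 3. [4*((x - 1) - 1) = -16] leading coefficient 4: divide by 4. So div: (x - 1) - 1 = -4.
Step 4. [(x - 1) - 1 = -4] add 1: x sits inside (… - 1) ⇒ sub: x - 1 = -3.
Step 5. [x - 1 = -3] -1 is outermost — add 1 both sides, so sub: x = -2.

Answer: x ∈ {-2}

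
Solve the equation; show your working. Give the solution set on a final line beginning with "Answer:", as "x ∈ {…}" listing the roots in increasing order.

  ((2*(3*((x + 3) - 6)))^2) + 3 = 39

Step 1. [((2*(3*((x + 3) - 6)))^2) + 3 = 39] subtract 3: x sits inside (… + 3) ⇒ sub: (2*(3*((x + 3) - 6)))^2 = 36.
Step 2. [(2*(3*((x + 3) - 6)))^2 = 36] 36 ≥ 0, LHS is (·)² — take ±√. So sqrt: 2*(3*((x + 3) - 6)) = 6 or -6.
Step 3. [2*(3*((x + 3) - 6)) = 6 or -6] leading coefficient 2: divide by 2, so div: 3*((x + 3) - 6) = 3 or -3.
Step 4. [3*((x + 3) - 6) = 3 or -3] leading coefficient 3: divide by 3. So div: (x + 3) - 6 = 1 or -1.
Step 5. [(x + 3) - 6 = 1 or -1] peel the -6: add 6 from each side. So sub: x + 3 = 7 or 5.
Step 6. [x + 3 = 7 or 5] 3 comes off first (subtract 3), so sub: x = 4 or 2.

Answer: x ∈ {2, 4}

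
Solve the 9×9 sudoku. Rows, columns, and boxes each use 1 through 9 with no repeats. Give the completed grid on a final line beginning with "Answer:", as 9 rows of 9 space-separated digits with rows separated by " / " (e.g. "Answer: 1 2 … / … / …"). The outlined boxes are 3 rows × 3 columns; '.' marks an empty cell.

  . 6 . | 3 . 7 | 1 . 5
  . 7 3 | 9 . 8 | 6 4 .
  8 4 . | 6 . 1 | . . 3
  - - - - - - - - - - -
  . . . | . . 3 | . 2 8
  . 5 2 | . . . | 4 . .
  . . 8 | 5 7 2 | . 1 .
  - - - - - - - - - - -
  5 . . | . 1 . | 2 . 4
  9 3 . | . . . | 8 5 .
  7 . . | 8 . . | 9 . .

Step 1. [r7c3∈{6}] only 6 remains possible at r7c3 ⇒ r7c3=6.
Step 2. [r3c5∈{2,5}] 2 has one home in row 3: r3c5, so r3c5=2.
Step 3. [r6c1∈{3,4,6}] across row 6, 4 lands solely at r6c1, so r6c1=4.
Step 4. [r6c9∈{6,9}] across row 6, 6 lands solely at r6c9, so r6c9=6.
Step 5. [r5c9∈{7,9}] r5c9 is the only open cell in col 9 admitting 9 ⇒ r5c9=9.
Step 6. [r5c6∈{6}] r5c6 has the single candidate 6, so r5c6=6.
Step 7. [r8c6∈{4}] r8c6 is down to just 4 ⇒ r8c6=4.
Step 8. [r8c3∈{1}] r8c3 is down to just 1, so r8c3=1.
Step 9. [r4c2∈{1,9}] 1 has one home in col 2: r4c2, so r4c2=1.
Step 10. [r5c8∈{3,7}] row 5 places 7 nowhere but r5c8, so r5c8=7.
Step 11. [r1c3∈{9}] only 9 remains possible at r1c3. So r1c3=9.
Step 12. [r9c5∈{3,5,6}] in col 5, 3 fits only at r9c5. So r9c5=3.
Step 13. [r1c5∈{4}] nothing but 4 survives at r1c5. So r1c5=4.
Step 14. [r8c9∈{7}] r8c9 is down to just 7. So r8c9=7.
Step 15. [r2c1∈{1,2}] row 2 places 1 nowhere but r2c1, so r2c1=1.
Step 16. [r5c1∈{3}] only 3 remains possible at r5c1. So r5c1=3.
Step 17. [r6c7∈{3}] r6c7 has the single candidate 3, so r6c7=3.
Step 18. [r2c5∈{5}] only 5 remains possible at r2c5, so r2c5=5.
Step 19. [r5c5∈{8}] r5c5's peers cover all but 8, so r5c5=8.
Step 20. [r7c6∈{9}] only 9 remains possible at r7c6, so r7c6=9.
Step 21. [r4c7∈{5}] r4c7 has the single candidate 5 ⇒ r4c7=5.
Step 22. [r4c5∈{9}] only 9 remains possible at r4c5, so r4c5=9.
Step 23. [r3c3∈{5}] r3c3 is down to just 5. So r3c3=5.
Step 24. [r9c6∈{5}] r9c6 is down to just 5, so r9c6=5.
Step 25. [r6c2∈{9}] r6c2's peers cover all but 9. So r6c2=9.
Step 26. [r7c8∈{3}] r7c8 is down to just 3 ⇒ r7c8=3.
Step 27. [r4c4∈{4}] r4c4's peers cover all but 4. So r4c4=4.
Step 28. [r3c8∈{9}] r3c8's peers cover all but 9, so r3c8=9.
Step 29. [r2c9∈{2}] r2c9's peers cover all but 2 ⇒ r2c9=2.
Step 30. [r3c7∈{7}] only 7 remains possible at r3c7, so r3c7=7.
Step 31. [r9c8∈{6}] only 6 remains possible at r9c8, so r9c8=6.
Step 32. [r7c2∈{8}] only 8 remains possible at r7c2. So r7c2=8.
Step 33. [r8c5∈{6}] r8c5 has the single candidate 6 ⇒ r8c5=6.
Step 34. [r1c1∈{2}] r1c1's peers cover all but 2, so r1c1=2.
Step 35. [r7c4∈{7}] r7c4 is down to just 7 ⇒ r7c4=7.
Step 36. [r5c4∈{1}] r5c4 has the single candidate 1, so r5c4=1.
Step 37. [r9c9∈{1}] nothing but 1 survives at r9c9, so r9c9=1.
Step 38. [r4c3∈{7}] r4c3 is down to just 7. So r4c3=7.
Step 39. [r9c3∈{4}] r9c3 is down to just 4 ⇒ r9c3=4.
Step 40. [r4c1∈{6}] r4c1 is down to just 6, so r4c1=6.
Step 41. [r8c4∈{2}] only 2 remains possible at r8c4 ⇒ r8c4=2.
Step 42. [r9c2∈{2}] r9c2's peers cover all but 2 ⇒ r9c2=2.
Step 43. [r1c8∈{8}] r1c8 has the single candidate 8. So r1c8=8.

Answer: 2 6 9 3 4 7 1 8 5 / 1 7 3 9 5 8 6 4 2 / 8 4 5 6 2 1 7 9 3 / 6 1 7 4 9 3 5 2 8 / 3 5 2 1 8 6 4 7 9 / 4 9 8 5 7 2 3 1 6 / 5 8 6 7 1 9 2 3 4 / 9 3 1 2 6 4 8 5 7 / 7 2 4 8 3 5 9 6 1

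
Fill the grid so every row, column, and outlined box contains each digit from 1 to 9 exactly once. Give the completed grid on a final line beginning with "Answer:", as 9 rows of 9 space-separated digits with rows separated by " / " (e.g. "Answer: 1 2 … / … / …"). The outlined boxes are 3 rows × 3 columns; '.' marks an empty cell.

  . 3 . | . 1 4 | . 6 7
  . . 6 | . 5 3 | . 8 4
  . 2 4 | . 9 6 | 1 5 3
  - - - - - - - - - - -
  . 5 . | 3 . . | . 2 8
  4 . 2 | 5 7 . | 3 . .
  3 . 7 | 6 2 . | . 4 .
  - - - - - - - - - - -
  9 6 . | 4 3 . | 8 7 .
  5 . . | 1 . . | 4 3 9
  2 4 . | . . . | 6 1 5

Step 1. [r8c3∈{8}] nothing but 8 survives at r8c3, so r8c3=8.
Step 2. [r5c8∈{9}] r5c8's peers cover all but 9 ⇒ r5c8=9.
Step 3. [r6c9∈{1}] r6c9's peers cover all but 1, so r6c9=1.
Step 4. [r9c4∈{7,8,9}] 9 has one home in col 4: r9c4. So r9c4=9.
Step 5. [r8c6∈{2,7}] in row 8, 2 fits only at r8c6. So r8c6=2.
Step 6. [r1c1∈{8}] r1c1 has the single candidate 8. So r1c1=8.
Step 7. [r3c1∈{7}] r3c1 has the single candidate 7. So r3c1=7.
Step 8. [r1c4∈{2}] r1c4's peers cover all but 2. So r1c4=2.
Step 9. [r2c1∈{1}] r2c1 has the single candidate 1, so r2c1=1.
Step 10. [r5c2∈{1,8}] across col 2, 1 lands solely at r5c2. So r5c2=1.
Step 11. [r2c2∈{9}] r2c2 has the single candidate 9, so r2c2=9.
Step 12. [r5c6∈{8}] only 8 remains possible at r5c6, so r5c6=8.
Step 13. [r4c6∈{1,9}] row 4 places 1 nowhere but r4c6. So r4c6=1.
Step 14. [r7c9∈{2}] nothing but 2 survives at r7c9 ⇒ r7c9=2.
Step 15. [r4c3∈{9}] r4c3's peers cover all but 9. So r4c3=9.
Step 16. [r2c7∈{2}] r2c7 has the single candidate 2 ⇒ r2c7=2.
Step 17. [r8c2∈{7}] r8c2's peers cover all but 7. So r8c2=7.
Step 18. [r9c3∈{3}] r9c3's peers cover all but 3. So r9c3=3.
Step 19. [r7c3∈{1}] r7c3 has the single candidate 1. So r7c3=1.
Step 20. [r4c5∈{4}] nothing but 4 survives at r4c5, so r4c5=4.
Step 21. [r6c2∈{8}] only 8 remains possible at r6c2 ⇒ r6c2=8.
Step 22. [r4c1∈{6}] r4c1 is down to just 6. So r4c1=6.
Step 23. [r6c6∈{9}] r6c6 is down to just 9 ⇒ r6c6=9.
Step 24. [r5c9∈{6}] r5c9's peers cover all but 6. So r5c9=6.
Step 25. [r4c7∈{7}] r4c7 is down to just 7, so r4c7=7.
Step 26. [r6c7∈{5}] r6c7 has the single candidate 5. So r6c7=5.
Step 27. [r3c4∈{8}] only 8 remains possible at r3c4, so r3c4=8.
Step 28. [r1c3∈{5}] only 5 remains possible at r1c3 ⇒ r1c3=5.
Step 29. [r1c7∈{9}] r1c7's peers cover all but 9, so r1c7=9.
Step 30. [r8c5∈{6}] nothing but 6 survives at r8c5. So r8c5=6.
Step 31. [r9c6∈{7}] r9c6 is down to just 7 ⇒ r9c6=7.
Step 32. [r7c6∈{5}] r7c6 has the single candidate 5. So r7c6=5.
Step 33. [r9c5∈{8}] r9c5 has the single candidate 8 ⇒ r9c5=8.
Step 34. [r2c4∈{7}] r2c4 has the single candidate 7 ⇒ r2c4=7.

Answer: 8 3 5 2 1 4 9 6 7 / 1 9 6 7 5 3 2 8 4 / 7 2 4 8 9 6 1 5 3 / 6 5 9 3 4 1 7 2 8 / 4 1 2 5 7 8 3 9 6 / 3 8 7 6 2 9 5 4 1 / 9 6 1 4 3 5 8 7 2 / 5 7 8 1 6 2 4 3 9 / 2 4 3 9 8 7 6 1 5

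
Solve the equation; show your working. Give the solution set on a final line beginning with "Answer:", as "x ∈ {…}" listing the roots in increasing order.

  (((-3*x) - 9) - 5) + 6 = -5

Step 1. [(((-3*x) - 9) - 5) + 6 = -5] peel the +6: subtract 6 from each side ⇒ sub: ((-3*x) - 9) - 5 = -11.
Step 2. [((-3*x) - 9) - 5 = -11] 5 comes off first (add 5). So sub: (-3*x) - 9 = -6.
Step 3. [(-3*x) - 9 = -6] -3 divides every term; factor it out ⇒ factor: x + 3 = 2.
Step 4. [x + 3 = 2] 3 comes off first (subtract 3), so sub: x = -1.

Answer: x ∈ {-1}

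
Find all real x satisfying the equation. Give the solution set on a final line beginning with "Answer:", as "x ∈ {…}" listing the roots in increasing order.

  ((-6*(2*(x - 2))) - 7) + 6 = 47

Step 1. [((-6*(2*(x - 2))) - 7) + 6 = 47] the outer +6 inverts by subtracting 6, so sub: (-6*(2*(x - 2))) - 7 = 41.
Step 2. [(-6*(2*(x - 2))) - 7 = 41] 7 comes off first (add 7), so sub: -6*(2*(x - 2)) = 48.
Step 3. [-6*(2*(x - 2)) = 48] leading coefficient -6: divide by -6 ⇒ div: 2*(x - 2) = -8.
Step 4. [2*(x - 2) = -8] leading coefficient 2: divide by 2. So div: x - 2 = -4.
Step 5. [x - 2 = -4] -2 is outermost — add 2 both sides. So sub: x = -2.

Answer: x ∈ {-2}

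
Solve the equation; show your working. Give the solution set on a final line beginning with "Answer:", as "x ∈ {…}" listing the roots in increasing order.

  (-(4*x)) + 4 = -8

Step 1. [(-(4*x)) + 4 = -8] peel the +4: subtract 4 from each side, so sub: -(4*x) = -12.
Step 2. [-(4*x) = -12] LHS negated; negate both sides. So neg: 4*x = 12.
Step 3. [4*x = 12] 4 out front; divide by 4, so div: x = 3.

Answer: x ∈ {3}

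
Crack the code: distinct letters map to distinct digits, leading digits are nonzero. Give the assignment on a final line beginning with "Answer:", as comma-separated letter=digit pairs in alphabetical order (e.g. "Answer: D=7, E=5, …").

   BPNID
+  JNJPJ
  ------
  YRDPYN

Step 1. [col 1: D + J ≡ N (mod 10)] column 1 (D + J ≡ N (mod 10), carry-in 0) doesn't pin N yet; pick N=8 and continue, so N=8.
Step 2. [col 1: D + J ≡ N (mod 10)] no forcing yet in column 1 (carry-in 0); D=3 is free and consistent — try it ⇒ D=3.
Step 3. [Y] the sum has 6 digits but both addends have 5; that extra leading digit Y is the final carry, namely 1, so Y=1.
Step 4. [col 1: D + J ≡ N (mod 10)] in column 1 we have D+J≡N with carry-in 0; given D=3, N=8 and digits 1,3,8 already taken and all letters distinct, that pins J to 5. So J=5.
Step 5. [col 2: I + P ≡ Y (mod 10)] P=4 is one option consistent with column 2 (I + P ≡ Y (mod 10), carry-in 0) — take it. So P=4.
Step 6. [col 2: I + P ≡ Y (mod 10)] column 2 reads I+P+carry(0)=Y with P=4, Y=1; with digits 1,3,4,5,8 already taken and all letters distinct, the only value for I is 7. So I=7.
Step 7. [col 5: B + J ≡ R (mod 10)] several values work for B in column 5 (B + J ≡ R (mod 10), carry-in 1); try B=6, so B=6.
Step 8. [col 5: B + J ≡ R (mod 10)] from column 5 (B=6, J=5, carry-in 1, digits 1,3,4,5,6,7,8 already taken and all letters distinct): R must equal 2, so R=2.

Answer: B=6, D=3, I=7, J=5, N=8, P=4, R=2, Y=1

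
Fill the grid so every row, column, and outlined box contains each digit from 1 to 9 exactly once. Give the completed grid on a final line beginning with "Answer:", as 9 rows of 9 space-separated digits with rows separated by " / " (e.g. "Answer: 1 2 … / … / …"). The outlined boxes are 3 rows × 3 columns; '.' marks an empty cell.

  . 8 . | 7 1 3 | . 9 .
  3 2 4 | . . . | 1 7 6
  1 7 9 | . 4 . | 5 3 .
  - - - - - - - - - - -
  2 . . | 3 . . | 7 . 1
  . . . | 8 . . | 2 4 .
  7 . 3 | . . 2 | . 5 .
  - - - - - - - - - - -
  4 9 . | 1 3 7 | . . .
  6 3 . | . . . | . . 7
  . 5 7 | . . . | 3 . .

Step 1. [r9c1∈{8}] nothing but 8 survives at r9c1. So r9c1=8.
Step 2. [r5c6∈{1,5,6,9}] across col 6, 1 lands solely at r5c6 ⇒ r5c6=1.
Step 3. [r5c2∈{6}] r5c2 is down to just 6, so r5c2=6.
Step 4. [r5c3∈{5}] r5c3's peers cover all but 5, so r5c3=5.
Step 5. [r3c9∈{2,8}] in box 3, 8 fits only at r3c9 ⇒ r3c9=8.
Step 6. [r6c9∈{9}] nothing but 9 survives at r6c9, so r6c9=9.
Step 7. [r6c5∈{6}] only 6 remains possible at r6c5 ⇒ r6c5=6.
Step 8. [r8c7∈{4,8,9}] 9 has one home in col 7: r8c7 ⇒ r8c7=9.
Step 9. [r9c9∈{2,4}] across box 9, 4 lands solely at r9c9. So r9c9=4.
Step 10. [r7c3∈{2}] r7c3 has the single candidate 2. So r7c3=2.
Step 11. [r9c8∈{1,2,6}] row 9 places 1 nowhere but r9c8. So r9c8=1.
Step 12. [r3c4∈{2,6}] row 3 places 2 nowhere but r3c4. So r3c4=2.
Step 13. [r6c4∈{4}] r6c4 is down to just 4 ⇒ r6c4=4.
Step 14. [r8c4∈{5}] only 5 remains possible at r8c4 ⇒ r8c4=5.
Step 15. [r2c4∈{9}] r2c4 has the single candidate 9 ⇒ r2c4=9.
Step 16. [r8c8∈{2,8}] across col 8, 2 lands solely at r8c8 ⇒ r8c8=2.
Step 17. [r4c8∈{6,8}] across row 4, 6 lands solely at r4c8. So r4c8=6.
Step 18. [r8c5∈{8}] r8c5 is down to just 8. So r8c5=8.
Step 19. [r2c5∈{5}] r2c5 is down to just 5 ⇒ r2c5=5.
Step 20. [r4c5∈{9}] nothing but 9 survives at r4c5. So r4c5=9.
Step 21. [r9c6∈{6,9}] in row 9, 9 fits only at r9c6, so r9c6=9.
Step 22. [r7c8∈{8}] r7c8 is down to just 8. So r7c8=8.
Step 23. [r6c7∈{8}] r6c7 has the single candidate 8. So r6c7=8.
Step 24. [r7c9∈{5}] nothing but 5 survives at r7c9, so r7c9=5.
Step 25. [r8c6∈{4}] r8c6 has the single candidate 4 ⇒ r8c6=4.
Step 26. [r7c7∈{6}] r7c7's peers cover all but 6. So r7c7=6.
Step 27. [r4c3∈{8}] r4c3 is down to just 8. So r4c3=8.
Step 28. [r1c3∈{6}] nothing but 6 survives at r1c3 ⇒ r1c3=6.
Step 29. [r1c1∈{5}] r1c1 has the single candidate 5, so r1c1=5.
Step 30. [r3c6∈{6}] r3c6 is down to just 6. So r3c6=6.
Step 31. [r4c2∈{4}] nothing but 4 survives at r4c2, so r4c2=4.
Step 32. [r8c3∈{1}] r8c3 has the single candidate 1. So r8c3=1.
Step 33. [r5c5∈{7}] r5c5 is down to just 7, so r5c5=7.
Step 34. [r9c4∈{6}] only 6 remains possible at r9c4, so r9c4=6.
Step 35. [r4c6∈{5}] r4c6 has the single candidate 5. So r4c6=5.
Step 36. [r5c9∈{3}] nothing but 3 survives at r5c9 ⇒ r5c9=3.
Step 37. [r6c2∈{1}] only 1 remains possible at r6c2. So r6c2=1.
Step 38. [r5c1∈{9}] r5c1's peers cover all but 9, so r5c1=9.
Step 39. [r1c7∈{4}] only 4 remains possible at r1c7. So r1c7=4.
Step 40. [r1c9∈{2}] r1c9 is down to just 2, so r1c9=2.
Step 41. [r2c6∈{8}] r2c6 is down to just 8, so r2c6=8.
Step 42. [r9c5∈{2}] only 2 remains possible at r9c5. So r9c5=2.

Answer: 5 8 6 7 1 3 4 9 2 / 3 2 4 9 5 8 1 7 6 / 1 7 9 2 4 6 5 3 8 / 2 4 8 3 9 5 7 6 1 / 9 6 5 8 7 1 2 4 3 / 7 1 3 4 6 2 8 5 9 / 4 9 2 1 3 7 6 8 5 / 6 3 1 5 8 4 9 2 7 / 8 5 7 6 2 9 3 1 4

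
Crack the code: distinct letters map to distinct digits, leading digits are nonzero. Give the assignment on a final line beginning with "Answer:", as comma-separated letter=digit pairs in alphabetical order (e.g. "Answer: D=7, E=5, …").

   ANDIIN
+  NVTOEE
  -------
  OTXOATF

Step 1. [col 1: N + E ≡ F (mod 10)] column 1 (N + E ≡ F (mod 10), carry-in 0) doesn't pin E yet; pick E=6 and continue, so E=6.
Step 2. [col 1: N + E ≡ F (mod 10)] column 1 (N + E ≡ F (mod 10), carry-in 0) doesn't pin F yet; pick F=0 and continue, so F=0.
Step 3. [col 1: N + E ≡ F (mod 10)] column 1: given E=6, F=0, carry-in 0, and digits 0,6 already taken and all letters distinct, N+E≡F (mod 10) forces N=4, so N=4.
Step 4. [col 2: I + E ≡ T (mod 10)] no forcing yet in column 2 (carry-in 1); I=5 is free and consistent — try it, so I=5.
Step 5. [O] O is the leading digit of a 7-digit sum of two 6-digit numbers; the final carry is exactly 1 ⇒ O=1.
Step 6. [col 2: I + E ≡ T (mod 10)] from column 2 (I=5, E=6, carry-in 1, digits 0,1,4,5,6 already taken and all letters distinct): T must equal 2 ⇒ T=2.
Step 7. [col 3: I + O ≡ A (mod 10)] in column 3 we have I+O≡A with carry-in 1; given I=5, O=1 and digits 0,1,2,4,5,6 already taken and all letters distinct, that pins A to 7 ⇒ A=7.
Step 8. [col 4: D + T ≡ O (mod 10)] column 4 reads D+T+carry(0)=O with T=2, O=1; with digits 0,1,2,4,5,6,7 already taken and all letters distinct, the only value for D is 9 ⇒ D=9.
Step 9. [col 5: N + V ≡ X (mod 10)] column 5 (N + V ≡ X (mod 10), carry-in 1) doesn't pin X yet; pick X=3 and continue, so X=3.
Step 10. [col 5: N + V ≡ X (mod 10)] column 5: given N=4, X=3, carry-in 1, and digits 0,1,2,3,4,5,6,7,9 already taken and all letters distinct, N+V≡X (mod 10) forces V=8. So V=8.

Answer: A=7, D=9, E=6, F=0, I=5, N=4, O=1, T=2, V=8, X=3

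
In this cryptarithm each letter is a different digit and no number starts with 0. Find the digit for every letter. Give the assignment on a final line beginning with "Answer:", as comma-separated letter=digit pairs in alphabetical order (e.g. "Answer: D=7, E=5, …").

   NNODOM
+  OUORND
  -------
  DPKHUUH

Step 1. [col 1: M + D ≡ H (mod 10)] column 1 (M + D ≡ H (mod 10), carry-in 0) doesn't pin M yet; pick M=3 and continue, so M=3.
Step 2. [col 1: M + D ≡ H (mod 10)] column 1 (M + D ≡ H (mod 10), carry-in 0) doesn't pin D yet; pick D=1 and continue ⇒ D=1.
Step 3. [col 1: M + D ≡ H (mod 10)] from column 1 (M=3, D=1, carry-in 0, digits 1,3 already taken and all letters distinct): H must equal 4. So H=4.
Step 4. [col 2: O + N ≡ U (mod 10)] column 2 (O + N ≡ U (mod 10), carry-in 0) doesn't pin U yet; pick U=9 and continue. So U=9.
Step 5. [col 2: O + N ≡ U (mod 10)] N=7 is one option consistent with column 2 (O + N ≡ U (mod 10), carry-in 0) — take it. So N=7.
Step 6. [col 2: O + N ≡ U (mod 10)] in column 2 we have O+N≡U with carry-in 0; given N=7, U=9 and digits 1,3,4,7,9 already taken and all letters distinct, that pins O to 2 ⇒ O=2.
Step 7. [col 3: D + R ≡ U (mod 10)] column 3: given D=1, U=9, carry-in 0, and digits 1,2,3,4,7,9 already taken and all letters distinct, D+R≡U (mod 10) forces R=8, so R=8.
Step 8. [col 5: N + U ≡ K (mod 10)] column 5: given N=7, U=9, carry-in 0, and digits 1,2,3,4,7,8,9 already taken and all letters distinct, N+U≡K (mod 10) forces K=6. So K=6.
Step 9. [col 6: N + O ≡ P (mod 10)] in column 6 we have N+O≡P with carry-in 1; given N=7, O=2 and digits 1,2,3,4,6,7,8,9 already taken and all letters distinct, that pins P to 0. So P=0.

Answer: D=1, H=4, K=6, M=3, N=7, O=2, P=0, R=8, U=9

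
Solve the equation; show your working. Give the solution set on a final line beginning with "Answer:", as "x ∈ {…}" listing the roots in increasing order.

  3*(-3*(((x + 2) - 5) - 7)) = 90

Step 1. [3*(-3*(((x + 2) - 5) - 7)) = 90] LHS = 3·(…); ÷3 both sides, so div: -3*(((x + 2) - 5) - 7) = 30.
Step 2. [-3*(((x + 2) - 5) - 7) = 30] LHS = -3·(…); ÷-3 both sides. So div: ((x + 2) - 5) - 7 = -10.
Step 3. [((x + 2) - 5) - 7 = -10] -7 is outermost — add 7 both sides, so sub: (x + 2) - 5 = -3.
Step 4. [(x + 2) - 5 = -3] -5 is outermost — add 5 both sides. So sub: x + 2 = 2.
Step 5. [x + 2 = 2] +2 is outermost — subtract 2 both sides ⇒ sub: x = 0.

Answer: x ∈ {0}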